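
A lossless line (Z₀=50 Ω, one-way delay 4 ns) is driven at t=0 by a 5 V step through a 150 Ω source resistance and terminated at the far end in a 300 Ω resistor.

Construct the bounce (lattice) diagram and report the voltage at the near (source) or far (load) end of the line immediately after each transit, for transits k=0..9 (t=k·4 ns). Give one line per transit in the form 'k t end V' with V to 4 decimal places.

0 0 source 1.2500
1 4 load 2.1429
2 8 source 2.5893
3 12 load 2.9082
4 16 source 3.0676
5 20 load 3.1815
6 24 source 3.2384
7 28 load 3.2791
8 32 source 3.2994
9 36 load 3.3140

Γ_L=0.714286, Γ_S=0.500000; launch V₁=5·50/200=1.250000
k=0 src: V=1.2500
k=1 load: inc=1.250000, refl=1.250000·0.714286=0.8929; V=0.000000+1.250000+0.892857=2.1429
k=2 src: inc=0.892857, refl=0.892857·0.500000=0.4464; V=1.250000+0.892857+0.446429=2.5893
k=3 load: inc=0.446429, refl=0.446429·0.714286=0.3189; V=2.142857+0.446429+0.318878=2.9082
k=4 src: inc=0.318878, refl=0.318878·0.500000=0.1594; V=2.589286+0.318878+0.159439=3.0676
k=5 load: inc=0.159439, refl=0.159439·0.714286=0.1139; V=2.908163+0.159439+0.113885=3.1815
k=6 src: inc=0.113885, refl=0.113885·0.500000=0.0569; V=3.067602+0.113885+0.056942=3.2384
k=7 load: inc=0.056942, refl=0.056942·0.714286=0.0407; V=3.181487+0.056942+0.040673=3.2791
k=8 src: inc=0.040673, refl=0.040673·0.500000=0.0203; V=3.238429+0.040673+0.020337=3.2994
k=9 load: inc=0.020337, refl=0.020337·0.714286=0.0145; V=3.279102+0.020337+0.014526=3.3140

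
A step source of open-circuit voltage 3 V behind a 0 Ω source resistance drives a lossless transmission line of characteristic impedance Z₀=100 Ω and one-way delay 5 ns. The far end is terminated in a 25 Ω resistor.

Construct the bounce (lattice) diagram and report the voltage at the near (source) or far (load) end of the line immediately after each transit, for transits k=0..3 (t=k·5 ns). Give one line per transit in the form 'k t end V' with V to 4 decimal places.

Γ_L=-0.600000, Γ_S=-1.000000; launch V₁=3·100/100=3.000000
k=0 src: V=3.0000
k=1 load: inc=3.000000, refl=3.000000·-0.600000=-1.8000; V=0.000000+3.000000+-1.800000=1.2000
k=2 src: inc=-1.800000, refl=-1.800000·-1.000000=1.8000; V=3.000000+-1.800000+1.800000=3.0000
k=3 load: inc=1.800000, refl=1.800000·-0.600000=-1.0800; V=1.200000+1.800000+-1.080000=1.9200

0 0 source 3.0000
1 5 load 1.2000
2 10 source 3.0000
3 15 load 1.9200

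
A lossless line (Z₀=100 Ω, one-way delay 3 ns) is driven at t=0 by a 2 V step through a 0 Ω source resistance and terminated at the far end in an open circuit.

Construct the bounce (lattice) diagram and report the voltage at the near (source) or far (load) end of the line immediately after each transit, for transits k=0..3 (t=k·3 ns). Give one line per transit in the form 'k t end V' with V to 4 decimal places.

0 0 source 2.0000
1 3 load 4.0000
2 6 source 2.0000
3 9 load 0.0000

Γ_L=1.000000, Γ_S=-1.000000; launch V₁=2·100/100=2.000000
k=0 src: V=2.0000
k=1 load: inc=2.000000, refl=2.000000·1.000000=2.0000; V=0.000000+2.000000+2.000000=4.0000
k=2 src: inc=2.000000, refl=2.000000·-1.000000=-2.0000; V=2.000000+2.000000+-2.000000=2.0000
k=3 load: inc=-2.000000, refl=-2.000000·1.000000=-2.0000; V=4.000000+-2.000000+-2.000000=0.0000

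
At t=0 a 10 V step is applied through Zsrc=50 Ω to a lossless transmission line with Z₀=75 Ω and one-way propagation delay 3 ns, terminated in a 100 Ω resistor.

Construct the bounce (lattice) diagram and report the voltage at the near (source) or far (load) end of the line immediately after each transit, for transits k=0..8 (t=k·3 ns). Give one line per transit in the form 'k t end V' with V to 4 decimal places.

Γ_L=0.142857, Γ_S=-0.200000; launch V₁=10·75/125=6.000000
k=0 src: V=6.0000
k=1 load: inc=6.000000, refl=6.000000·0.142857=0.8571; V=0.000000+6.000000+0.857143=6.8571
k=2 src: inc=0.857143, refl=0.857143·-0.200000=-0.1714; V=6.000000+0.857143+-0.171429=6.6857
k=3 load: inc=-0.171429, refl=-0.171429·0.142857=-0.0245; V=6.857143+-0.171429+-0.024490=6.6612
k=4 src: inc=-0.024490, refl=-0.024490·-0.200000=0.0049; V=6.685714+-0.024490+0.004898=6.6661
k=5 load: inc=0.004898, refl=0.004898·0.142857=0.0007; V=6.661224+0.004898+0.000700=6.6668
k=6 src: inc=0.000700, refl=0.000700·-0.200000=-0.0001; V=6.666122+0.000700+-0.000140=6.6667
k=7 load: inc=-0.000140, refl=-0.000140·0.142857=-0.0000; V=6.666822+-0.000140+-0.000020=6.6667
k=8 src: inc=-0.000020, refl=-0.000020·-0.200000=0.0000; V=6.666682+-0.000020+0.000004=6.6667

0 0 source 6.0000
1 3 load 6.8571
2 6 source 6.6857
3 9 load 6.6612
4 12 source 6.6661
5 15 load 6.6668
6 18 source 6.6667
7 21 load 6.6667
8 24 source 6.6667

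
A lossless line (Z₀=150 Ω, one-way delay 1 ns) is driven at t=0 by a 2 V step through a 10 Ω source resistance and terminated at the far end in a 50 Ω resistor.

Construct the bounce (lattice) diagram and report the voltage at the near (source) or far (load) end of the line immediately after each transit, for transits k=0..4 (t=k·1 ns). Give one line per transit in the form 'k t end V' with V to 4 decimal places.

0 0 source 1.8750
1 1 load 0.9375
2 2 source 1.7578
3 3 load 1.3477
4 4 source 1.7065

Γ_L=-0.500000, Γ_S=-0.875000; launch V₁=2·150/160=1.875000
k=0 src: V=1.8750
k=1 load: inc=1.875000, refl=1.875000·-0.500000=-0.9375; V=0.000000+1.875000+-0.937500=0.9375
k=2 src: inc=-0.937500, refl=-0.937500·-0.875000=0.8203; V=1.875000+-0.937500+0.820312=1.7578
k=3 load: inc=0.820312, refl=0.820312·-0.500000=-0.4102; V=0.937500+0.820312+-0.410156=1.3477
k=4 src: inc=-0.410156, refl=-0.410156·-0.875000=0.3589; V=1.757812+-0.410156+0.358887=1.7065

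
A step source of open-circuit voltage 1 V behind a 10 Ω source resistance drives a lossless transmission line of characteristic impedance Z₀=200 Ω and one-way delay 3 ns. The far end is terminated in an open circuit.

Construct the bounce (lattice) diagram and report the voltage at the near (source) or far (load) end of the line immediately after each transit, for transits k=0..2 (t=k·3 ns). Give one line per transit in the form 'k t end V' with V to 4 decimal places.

Γ_L=1.000000, Γ_S=-0.904762; launch V₁=1·200/210=0.952381
k=0 src: V=0.9524
k=1 load: inc=0.952381, refl=0.952381·1.000000=0.9524; V=0.000000+0.952381+0.952381=1.9048
k=2 src: inc=0.952381, refl=0.952381·-0.904762=-0.8617; V=0.952381+0.952381+-0.861678=1.0431

0 0 source 0.9524
1 3 load 1.9048
2 6 source 1.0431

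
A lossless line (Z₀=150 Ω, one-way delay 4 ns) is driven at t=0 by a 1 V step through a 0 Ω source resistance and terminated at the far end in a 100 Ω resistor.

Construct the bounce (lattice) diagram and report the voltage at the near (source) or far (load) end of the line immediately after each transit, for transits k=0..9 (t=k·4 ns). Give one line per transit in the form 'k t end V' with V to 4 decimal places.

Γ_L=-0.200000, Γ_S=-1.000000; launch V₁=1·150/150=1.000000
k=0 src: V=1.0000
k=1 load: inc=1.000000, refl=1.000000·-0.200000=-0.2000; V=0.000000+1.000000+-0.200000=0.8000
k=2 src: inc=-0.200000, refl=-0.200000·-1.000000=0.2000; V=1.000000+-0.200000+0.200000=1.0000
k=3 load: inc=0.200000, refl=0.200000·-0.200000=-0.0400; V=0.800000+0.200000+-0.040000=0.9600
k=4 src: inc=-0.040000, refl=-0.040000·-1.000000=0.0400; V=1.000000+-0.040000+0.040000=1.0000
k=5 load: inc=0.040000, refl=0.040000·-0.200000=-0.0080; V=0.960000+0.040000+-0.008000=0.9920
k=6 src: inc=-0.008000, refl=-0.008000·-1.000000=0.0080; V=1.000000+-0.008000+0.008000=1.0000
k=7 load: inc=0.008000, refl=0.008000·-0.200000=-0.0016; V=0.992000+0.008000+-0.001600=0.9984
k=8 src: inc=-0.001600, refl=-0.001600·-1.000000=0.0016; V=1.000000+-0.001600+0.001600=1.0000
k=9 load: inc=0.001600, refl=0.001600·-0.200000=-0.0003; V=0.998400+0.001600+-0.000320=0.9997

0 0 source 1.0000
1 4 load 0.8000
2 8 source 1.0000
3 12 load 0.9600
4 16 source 1.0000
5 20 load 0.9920
6 24 source 1.0000
7 28 load 0.9984
8 32 source 1.0000
9 36 load 0.9997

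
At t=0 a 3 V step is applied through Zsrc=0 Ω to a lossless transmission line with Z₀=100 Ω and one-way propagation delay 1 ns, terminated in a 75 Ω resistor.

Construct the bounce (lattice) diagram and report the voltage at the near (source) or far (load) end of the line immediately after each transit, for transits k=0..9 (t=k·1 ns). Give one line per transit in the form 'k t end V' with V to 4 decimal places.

0 0 source 3.0000
1 1 load 2.5714
2 2 source 3.0000
3 3 load 2.9388
4 4 source 3.0000
5 5 load 2.9913
6 6 source 3.0000
7 7 load 2.9988
8 8 source 3.0000
9 9 load 2.9998

Γ_L=-0.142857, Γ_S=-1.000000; launch V₁=3·100/100=3.000000
k=0 src: V=3.0000
k=1 load: inc=3.000000, refl=3.000000·-0.142857=-0.4286; V=0.000000+3.000000+-0.428571=2.5714
k=2 src: inc=-0.428571, refl=-0.428571·-1.000000=0.4286; V=3.000000+-0.428571+0.428571=3.0000
k=3 load: inc=0.428571, refl=0.428571·-0.142857=-0.0612; V=2.571429+0.428571+-0.061224=2.9388
k=4 src: inc=-0.061224, refl=-0.061224·-1.000000=0.0612; V=3.000000+-0.061224+0.061224=3.0000
k=5 load: inc=0.061224, refl=0.061224·-0.142857=-0.0087; V=2.938776+0.061224+-0.008746=2.9913
k=6 src: inc=-0.008746, refl=-0.008746·-1.000000=0.0087; V=3.000000+-0.008746+0.008746=3.0000
k=7 load: inc=0.008746, refl=0.008746·-0.142857=-0.0012; V=2.991254+0.008746+-0.001249=2.9988
k=8 src: inc=-0.001249, refl=-0.001249·-1.000000=0.0012; V=3.000000+-0.001249+0.001249=3.0000
k=9 load: inc=0.001249, refl=0.001249·-0.142857=-0.0002; V=2.998751+0.001249+-0.000178=2.9998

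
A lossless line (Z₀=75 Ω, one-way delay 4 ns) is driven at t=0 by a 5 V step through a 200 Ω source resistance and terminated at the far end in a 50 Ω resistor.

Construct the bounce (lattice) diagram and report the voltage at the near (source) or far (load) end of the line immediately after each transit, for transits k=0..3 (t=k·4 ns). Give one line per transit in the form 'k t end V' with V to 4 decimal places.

Γ_L=-0.200000, Γ_S=0.454545; launch V₁=5·75/275=1.363636
k=0 src: V=1.3636
k=1 load: inc=1.363636, refl=1.363636·-0.200000=-0.2727; V=0.000000+1.363636+-0.272727=1.0909
k=2 src: inc=-0.272727, refl=-0.272727·0.454545=-0.1240; V=1.363636+-0.272727+-0.123967=0.9669
k=3 load: inc=-0.123967, refl=-0.123967·-0.200000=0.0248; V=1.090909+-0.123967+0.024793=0.9917

0 0 source 1.3636
1 4 load 1.0909
2 8 source 0.9669
3 12 load 0.9917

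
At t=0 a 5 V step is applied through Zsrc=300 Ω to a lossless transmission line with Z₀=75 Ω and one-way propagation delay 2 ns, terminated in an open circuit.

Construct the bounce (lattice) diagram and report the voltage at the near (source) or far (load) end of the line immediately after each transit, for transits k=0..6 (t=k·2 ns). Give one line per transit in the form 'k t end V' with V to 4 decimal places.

Γ_L=1.000000, Γ_S=0.600000; launch V₁=5·75/375=1.000000
k=0 src: V=1.0000
k=1 load: inc=1.000000, refl=1.000000·1.000000=1.0000; V=0.000000+1.000000+1.000000=2.0000
k=2 src: inc=1.000000, refl=1.000000·0.600000=0.6000; V=1.000000+1.000000+0.600000=2.6000
k=3 load: inc=0.600000, refl=0.600000·1.000000=0.6000; V=2.000000+0.600000+0.600000=3.2000
k=4 src: inc=0.600000, refl=0.600000·0.600000=0.3600; V=2.600000+0.600000+0.360000=3.5600
k=5 load: inc=0.360000, refl=0.360000·1.000000=0.3600; V=3.200000+0.360000+0.360000=3.9200
k=6 src: inc=0.360000, refl=0.360000·0.600000=0.2160; V=3.560000+0.360000+0.216000=4.1360

0 0 source 1.0000
1 2 load 2.0000
2 4 source 2.6000
3 6 load 3.2000
4 8 source 3.5600
5 10 load 3.9200
6 12 source 4.1360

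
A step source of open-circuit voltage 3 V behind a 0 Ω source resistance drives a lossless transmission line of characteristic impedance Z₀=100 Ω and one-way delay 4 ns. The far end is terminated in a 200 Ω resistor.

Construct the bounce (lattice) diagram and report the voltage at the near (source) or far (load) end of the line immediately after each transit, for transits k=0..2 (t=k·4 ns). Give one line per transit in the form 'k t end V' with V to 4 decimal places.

Γ_L=0.333333, Γ_S=-1.000000; launch V₁=3·100/100=3.000000
k=0 src: V=3.0000
k=1 load: inc=3.000000, refl=3.000000·0.333333=1.0000; V=0.000000+3.000000+1.000000=4.0000
k=2 src: inc=1.000000, refl=1.000000·-1.000000=-1.0000; V=3.000000+1.000000+-1.000000=3.0000

0 0 source 3.0000
1 4 load 4.0000
2 8 source 3.0000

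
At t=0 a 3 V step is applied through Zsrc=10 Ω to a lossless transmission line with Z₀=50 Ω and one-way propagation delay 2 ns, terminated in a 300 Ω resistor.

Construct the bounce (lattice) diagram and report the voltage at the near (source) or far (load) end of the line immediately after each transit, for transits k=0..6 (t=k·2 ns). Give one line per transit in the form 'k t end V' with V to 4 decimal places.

Γ_L=0.714286, Γ_S=-0.666667; launch V₁=3·50/60=2.500000
k=0 src: V=2.5000
k=1 load: inc=2.500000, refl=2.500000·0.714286=1.7857; V=0.000000+2.500000+1.785714=4.2857
k=2 src: inc=1.785714, refl=1.785714·-0.666667=-1.1905; V=2.500000+1.785714+-1.190476=3.0952
k=3 load: inc=-1.190476, refl=-1.190476·0.714286=-0.8503; V=4.285714+-1.190476+-0.850340=2.2449
k=4 src: inc=-0.850340, refl=-0.850340·-0.666667=0.5669; V=3.095238+-0.850340+0.566893=2.8118
k=5 load: inc=0.566893, refl=0.566893·0.714286=0.4049; V=2.244898+0.566893+0.404924=3.2167
k=6 src: inc=0.404924, refl=0.404924·-0.666667=-0.2699; V=2.811791+0.404924+-0.269949=2.9468

0 0 source 2.5000
1 2 load 4.2857
2 4 source 3.0952
3 6 load 2.2449
4 8 source 2.8118
5 10 load 3.2167
6 12 source 2.9468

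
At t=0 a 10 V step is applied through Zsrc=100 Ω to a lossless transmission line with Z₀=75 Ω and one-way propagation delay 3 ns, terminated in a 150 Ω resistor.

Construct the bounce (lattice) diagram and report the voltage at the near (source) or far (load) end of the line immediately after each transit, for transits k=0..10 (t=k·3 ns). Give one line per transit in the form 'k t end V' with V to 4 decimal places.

0 0 source 4.2857
1 3 load 5.7143
2 6 source 5.9184
3 9 load 5.9864
4 12 source 5.9961
5 15 load 5.9994
6 18 source 5.9998
7 21 load 6.0000
8 24 source 6.0000
9 27 load 6.0000
10 30 source 6.0000

Γ_L=0.333333, Γ_S=0.142857; launch V₁=10·75/175=4.285714
k=0 src: V=4.2857
k=1 load: inc=4.285714, refl=4.285714·0.333333=1.4286; V=0.000000+4.285714+1.428571=5.7143
k=2 src: inc=1.428571, refl=1.428571·0.142857=0.2041; V=4.285714+1.428571+0.204082=5.9184
k=3 load: inc=0.204082, refl=0.204082·0.333333=0.0680; V=5.714286+0.204082+0.068027=5.9864
k=4 src: inc=0.068027, refl=0.068027·0.142857=0.0097; V=5.918367+0.068027+0.009718=5.9961
k=5 load: inc=0.009718, refl=0.009718·0.333333=0.0032; V=5.986395+0.009718+0.003239=5.9994
k=6 src: inc=0.003239, refl=0.003239·0.142857=0.0005; V=5.996113+0.003239+0.000463=5.9998
k=7 load: inc=0.000463, refl=0.000463·0.333333=0.0002; V=5.999352+0.000463+0.000154=6.0000
k=8 src: inc=0.000154, refl=0.000154·0.142857=0.0000; V=5.999815+0.000154+0.000022=6.0000
k=9 load: inc=0.000022, refl=0.000022·0.333333=0.0000; V=5.999969+0.000022+0.000007=6.0000
k=10 src: inc=0.000007, refl=0.000007·0.142857=0.0000; V=5.999991+0.000007+0.000001=6.0000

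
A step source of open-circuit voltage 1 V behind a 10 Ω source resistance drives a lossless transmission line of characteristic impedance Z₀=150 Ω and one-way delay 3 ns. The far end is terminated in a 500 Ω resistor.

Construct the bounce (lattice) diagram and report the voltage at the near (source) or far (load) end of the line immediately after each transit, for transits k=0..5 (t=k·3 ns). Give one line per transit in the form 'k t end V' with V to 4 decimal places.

Γ_L=0.538462, Γ_S=-0.875000; launch V₁=1·150/160=0.937500
k=0 src: V=0.9375
k=1 load: inc=0.937500, refl=0.937500·0.538462=0.5048; V=0.000000+0.937500+0.504808=1.4423
k=2 src: inc=0.504808, refl=0.504808·-0.875000=-0.4417; V=0.937500+0.504808+-0.441707=1.0006
k=3 load: inc=-0.441707, refl=-0.441707·0.538462=-0.2378; V=1.442308+-0.441707+-0.237842=0.7628
k=4 src: inc=-0.237842, refl=-0.237842·-0.875000=0.2081; V=1.000601+-0.237842+0.208112=0.9709
k=5 load: inc=0.208112, refl=0.208112·0.538462=0.1121; V=0.762759+0.208112+0.112060=1.0829

0 0 source 0.9375
1 3 load 1.4423
2 6 source 1.0006
3 9 load 0.7628
4 12 source 0.9709
5 15 load 1.0829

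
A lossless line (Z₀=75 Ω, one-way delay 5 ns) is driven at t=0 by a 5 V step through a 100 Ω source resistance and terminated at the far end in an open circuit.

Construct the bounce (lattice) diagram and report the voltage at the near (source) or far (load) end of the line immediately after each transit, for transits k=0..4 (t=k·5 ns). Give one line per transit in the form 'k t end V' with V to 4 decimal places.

0 0 source 2.1429
1 5 load 4.2857
2 10 source 4.5918
3 15 load 4.8980
4 20 source 4.9417

Γ_L=1.000000, Γ_S=0.142857; launch V₁=5·75/175=2.142857
k=0 src: V=2.1429
k=1 load: inc=2.142857, refl=2.142857·1.000000=2.1429; V=0.000000+2.142857+2.142857=4.2857
k=2 src: inc=2.142857, refl=2.142857·0.142857=0.3061; V=2.142857+2.142857+0.306122=4.5918
k=3 load: inc=0.306122, refl=0.306122·1.000000=0.3061; V=4.285714+0.306122+0.306122=4.8980
k=4 src: inc=0.306122, refl=0.306122·0.142857=0.0437; V=4.591837+0.306122+0.043732=4.9417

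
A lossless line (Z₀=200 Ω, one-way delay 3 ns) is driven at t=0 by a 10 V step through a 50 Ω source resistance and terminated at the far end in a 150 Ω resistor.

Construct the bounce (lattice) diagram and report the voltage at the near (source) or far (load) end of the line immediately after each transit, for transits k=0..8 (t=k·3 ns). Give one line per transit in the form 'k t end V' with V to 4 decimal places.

Γ_L=-0.142857, Γ_S=-0.600000; launch V₁=10·200/250=8.000000
k=0 src: V=8.0000
k=1 load: inc=8.000000, refl=8.000000·-0.142857=-1.1429; V=0.000000+8.000000+-1.142857=6.8571
k=2 src: inc=-1.142857, refl=-1.142857·-0.600000=0.6857; V=8.000000+-1.142857+0.685714=7.5429
k=3 load: inc=0.685714, refl=0.685714·-0.142857=-0.0980; V=6.857143+0.685714+-0.097959=7.4449
k=4 src: inc=-0.097959, refl=-0.097959·-0.600000=0.0588; V=7.542857+-0.097959+0.058776=7.5037
k=5 load: inc=0.058776, refl=0.058776·-0.142857=-0.0084; V=7.444898+0.058776+-0.008397=7.4953
k=6 src: inc=-0.008397, refl=-0.008397·-0.600000=0.0050; V=7.503673+-0.008397+0.005038=7.5003
k=7 load: inc=0.005038, refl=0.005038·-0.142857=-0.0007; V=7.495277+0.005038+-0.000720=7.4996
k=8 src: inc=-0.000720, refl=-0.000720·-0.600000=0.0004; V=7.500315+-0.000720+0.000432=7.5000

0 0 source 8.0000
1 3 load 6.8571
2 6 source 7.5429
3 9 load 7.4449
4 12 source 7.5037
5 15 load 7.4953
6 18 source 7.5003
7 21 load 7.4996
8 24 source 7.5000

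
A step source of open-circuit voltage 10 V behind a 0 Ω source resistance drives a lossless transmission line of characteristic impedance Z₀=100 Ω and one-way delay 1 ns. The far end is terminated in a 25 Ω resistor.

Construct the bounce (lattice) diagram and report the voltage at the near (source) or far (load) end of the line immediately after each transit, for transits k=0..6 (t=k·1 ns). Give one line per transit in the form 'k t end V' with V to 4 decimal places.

Γ_L=-0.600000, Γ_S=-1.000000; launch V₁=10·100/100=10.000000
k=0 src: V=10.0000
k=1 load: inc=10.000000, refl=10.000000·-0.600000=-6.0000; V=0.000000+10.000000+-6.000000=4.0000
k=2 src: inc=-6.000000, refl=-6.000000·-1.000000=6.0000; V=10.000000+-6.000000+6.000000=10.0000
k=3 load: inc=6.000000, refl=6.000000·-0.600000=-3.6000; V=4.000000+6.000000+-3.600000=6.4000
k=4 src: inc=-3.600000, refl=-3.600000·-1.000000=3.6000; V=10.000000+-3.600000+3.600000=10.0000
k=5 load: inc=3.600000, refl=3.600000·-0.600000=-2.1600; V=6.400000+3.600000+-2.160000=7.8400
k=6 src: inc=-2.160000, refl=-2.160000·-1.000000=2.1600; V=10.000000+-2.160000+2.160000=10.0000

0 0 source 10.0000
1 1 load 4.0000
2 2 source 10.0000
3 3 load 6.4000
4 4 source 10.0000
5 5 load 7.8400
6 6 source 10.0000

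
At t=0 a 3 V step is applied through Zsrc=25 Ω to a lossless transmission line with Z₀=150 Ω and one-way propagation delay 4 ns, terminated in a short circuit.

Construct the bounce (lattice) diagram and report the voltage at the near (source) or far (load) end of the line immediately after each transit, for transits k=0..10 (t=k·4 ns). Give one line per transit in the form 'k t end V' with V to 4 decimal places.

Γ_L=-1.000000, Γ_S=-0.714286; launch V₁=3·150/175=2.571429
k=0 src: V=2.5714
k=1 load: inc=2.571429, refl=2.571429·-1.000000=-2.5714; V=0.000000+2.571429+-2.571429=0.0000
k=2 src: inc=-2.571429, refl=-2.571429·-0.714286=1.8367; V=2.571429+-2.571429+1.836735=1.8367
k=3 load: inc=1.836735, refl=1.836735·-1.000000=-1.8367; V=0.000000+1.836735+-1.836735=0.0000
k=4 src: inc=-1.836735, refl=-1.836735·-0.714286=1.3120; V=1.836735+-1.836735+1.311953=1.3120
k=5 load: inc=1.311953, refl=1.311953·-1.000000=-1.3120; V=0.000000+1.311953+-1.311953=0.0000
k=6 src: inc=-1.311953, refl=-1.311953·-0.714286=0.9371; V=1.311953+-1.311953+0.937110=0.9371
k=7 load: inc=0.937110, refl=0.937110·-1.000000=-0.9371; V=0.000000+0.937110+-0.937110=0.0000
k=8 src: inc=-0.937110, refl=-0.937110·-0.714286=0.6694; V=0.937110+-0.937110+0.669364=0.6694
k=9 load: inc=0.669364, refl=0.669364·-1.000000=-0.6694; V=0.000000+0.669364+-0.669364=0.0000
k=10 src: inc=-0.669364, refl=-0.669364·-0.714286=0.4781; V=0.669364+-0.669364+0.478117=0.4781

0 0 source 2.5714
1 4 load 0.0000
2 8 source 1.8367
3 12 load 0.0000
4 16 source 1.3120
5 20 load 0.0000
6 24 source 0.9371
7 28 load 0.0000
8 32 source 0.6694
9 36 load 0.0000
10 40 source 0.4781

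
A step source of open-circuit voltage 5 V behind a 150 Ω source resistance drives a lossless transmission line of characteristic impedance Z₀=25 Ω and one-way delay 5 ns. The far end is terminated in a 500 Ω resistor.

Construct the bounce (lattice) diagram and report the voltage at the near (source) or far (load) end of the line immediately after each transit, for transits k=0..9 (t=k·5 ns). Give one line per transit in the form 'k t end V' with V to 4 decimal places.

0 0 source 0.7143
1 5 load 1.3605
2 10 source 1.8222
3 15 load 2.2398
4 20 source 2.5381
5 25 load 2.8080
6 30 source 3.0008
7 35 load 3.1753
8 40 source 3.2999
9 45 load 3.4126

Γ_L=0.904762, Γ_S=0.714286; launch V₁=5·25/175=0.714286
k=0 src: V=0.7143
k=1 load: inc=0.714286, refl=0.714286·0.904762=0.6463; V=0.000000+0.714286+0.646259=1.3605
k=2 src: inc=0.646259, refl=0.646259·0.714286=0.4616; V=0.714286+0.646259+0.461613=1.8222
k=3 load: inc=0.461613, refl=0.461613·0.904762=0.4177; V=1.360544+0.461613+0.417650=2.2398
k=4 src: inc=0.417650, refl=0.417650·0.714286=0.2983; V=1.822157+0.417650+0.298321=2.5381
k=5 load: inc=0.298321, refl=0.298321·0.904762=0.2699; V=2.239807+0.298321+0.269910=2.8080
k=6 src: inc=0.269910, refl=0.269910·0.714286=0.1928; V=2.538129+0.269910+0.192793=3.0008
k=7 load: inc=0.192793, refl=0.192793·0.904762=0.1744; V=2.808039+0.192793+0.174432=3.1753
k=8 src: inc=0.174432, refl=0.174432·0.714286=0.1246; V=3.000832+0.174432+0.124594=3.2999
k=9 load: inc=0.124594, refl=0.124594·0.904762=0.1127; V=3.175263+0.124594+0.112728=3.4126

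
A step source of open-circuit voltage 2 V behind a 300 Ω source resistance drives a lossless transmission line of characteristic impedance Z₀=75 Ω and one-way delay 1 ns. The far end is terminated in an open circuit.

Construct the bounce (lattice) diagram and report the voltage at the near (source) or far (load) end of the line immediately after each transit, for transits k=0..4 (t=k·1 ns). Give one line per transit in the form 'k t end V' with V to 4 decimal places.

Γ_L=1.000000, Γ_S=0.600000; launch V₁=2·75/375=0.400000
k=0 src: V=0.4000
k=1 load: inc=0.400000, refl=0.400000·1.000000=0.4000; V=0.000000+0.400000+0.400000=0.8000
k=2 src: inc=0.400000, refl=0.400000·0.600000=0.2400; V=0.400000+0.400000+0.240000=1.0400
k=3 load: inc=0.240000, refl=0.240000·1.000000=0.2400; V=0.800000+0.240000+0.240000=1.2800
k=4 src: inc=0.240000, refl=0.240000·0.600000=0.1440; V=1.040000+0.240000+0.144000=1.4240

0 0 source 0.4000
1 1 load 0.8000
2 2 source 1.0400
3 3 load 1.2800
4 4 source 1.4240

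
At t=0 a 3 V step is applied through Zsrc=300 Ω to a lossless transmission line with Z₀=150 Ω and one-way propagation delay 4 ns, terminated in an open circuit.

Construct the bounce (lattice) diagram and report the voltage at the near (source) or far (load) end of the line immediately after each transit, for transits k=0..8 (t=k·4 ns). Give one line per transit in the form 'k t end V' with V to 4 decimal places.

0 0 source 1.0000
1 4 load 2.0000
2 8 source 2.3333
3 12 load 2.6667
4 16 source 2.7778
5 20 load 2.8889
6 24 source 2.9259
7 28 load 2.9630
8 32 source 2.9753

Γ_L=1.000000, Γ_S=0.333333; launch V₁=3·150/450=1.000000
k=0 src: V=1.0000
k=1 load: inc=1.000000, refl=1.000000·1.000000=1.0000; V=0.000000+1.000000+1.000000=2.0000
k=2 src: inc=1.000000, refl=1.000000·0.333333=0.3333; V=1.000000+1.000000+0.333333=2.3333
k=3 load: inc=0.333333, refl=0.333333·1.000000=0.3333; V=2.000000+0.333333+0.333333=2.6667
k=4 src: inc=0.333333, refl=0.333333·0.333333=0.1111; V=2.333333+0.333333+0.111111=2.7778
k=5 load: inc=0.111111, refl=0.111111·1.000000=0.1111; V=2.666667+0.111111+0.111111=2.8889
k=6 src: inc=0.111111, refl=0.111111·0.333333=0.0370; V=2.777778+0.111111+0.037037=2.9259
k=7 load: inc=0.037037, refl=0.037037·1.000000=0.0370; V=2.888889+0.037037+0.037037=2.9630
k=8 src: inc=0.037037, refl=0.037037·0.333333=0.0123; V=2.925926+0.037037+0.012346=2.9753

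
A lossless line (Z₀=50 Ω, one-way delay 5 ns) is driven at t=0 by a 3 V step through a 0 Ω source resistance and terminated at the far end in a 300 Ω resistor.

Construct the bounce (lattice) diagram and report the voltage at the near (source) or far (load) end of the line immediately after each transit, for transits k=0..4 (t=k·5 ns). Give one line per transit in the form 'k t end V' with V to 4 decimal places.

Γ_L=0.714286, Γ_S=-1.000000; launch V₁=3·50/50=3.000000
k=0 src: V=3.0000
k=1 load: inc=3.000000, refl=3.000000·0.714286=2.1429; V=0.000000+3.000000+2.142857=5.1429
k=2 src: inc=2.142857, refl=2.142857·-1.000000=-2.1429; V=3.000000+2.142857+-2.142857=3.0000
k=3 load: inc=-2.142857, refl=-2.142857·0.714286=-1.5306; V=5.142857+-2.142857+-1.530612=1.4694
k=4 src: inc=-1.530612, refl=-1.530612·-1.000000=1.5306; V=3.000000+-1.530612+1.530612=3.0000

0 0 source 3.0000
1 5 load 5.1429
2 10 source 3.0000
3 15 load 1.4694
4 20 source 3.0000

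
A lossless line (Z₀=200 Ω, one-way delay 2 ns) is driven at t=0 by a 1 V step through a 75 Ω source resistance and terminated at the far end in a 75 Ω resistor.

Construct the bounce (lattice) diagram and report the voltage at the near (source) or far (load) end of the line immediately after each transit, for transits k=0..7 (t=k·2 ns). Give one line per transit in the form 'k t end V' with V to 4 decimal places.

0 0 source 0.7273
1 2 load 0.3967
2 4 source 0.5470
3 6 load 0.4787
4 8 source 0.5097
5 10 load 0.4956
6 12 source 0.5020
7 14 load 0.4991

Γ_L=-0.454545, Γ_S=-0.454545; launch V₁=1·200/275=0.727273
k=0 src: V=0.7273
k=1 load: inc=0.727273, refl=0.727273·-0.454545=-0.3306; V=0.000000+0.727273+-0.330579=0.3967
k=2 src: inc=-0.330579, refl=-0.330579·-0.454545=0.1503; V=0.727273+-0.330579+0.150263=0.5470
k=3 load: inc=0.150263, refl=0.150263·-0.454545=-0.0683; V=0.396694+0.150263+-0.068301=0.4787
k=4 src: inc=-0.068301, refl=-0.068301·-0.454545=0.0310; V=0.546957+-0.068301+0.031046=0.5097
k=5 load: inc=0.031046, refl=0.031046·-0.454545=-0.0141; V=0.478656+0.031046+-0.014112=0.4956
k=6 src: inc=-0.014112, refl=-0.014112·-0.454545=0.0064; V=0.509702+-0.014112+0.006414=0.5020
k=7 load: inc=0.006414, refl=0.006414·-0.454545=-0.0029; V=0.495590+0.006414+-0.002916=0.4991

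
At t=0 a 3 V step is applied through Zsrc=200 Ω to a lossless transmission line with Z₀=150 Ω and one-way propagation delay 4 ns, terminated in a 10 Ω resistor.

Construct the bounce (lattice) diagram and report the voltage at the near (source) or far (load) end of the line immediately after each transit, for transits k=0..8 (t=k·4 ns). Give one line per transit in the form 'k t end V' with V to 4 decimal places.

Γ_L=-0.875000, Γ_S=0.142857; launch V₁=3·150/350=1.285714
k=0 src: V=1.2857
k=1 load: inc=1.285714, refl=1.285714·-0.875000=-1.1250; V=0.000000+1.285714+-1.125000=0.1607
k=2 src: inc=-1.125000, refl=-1.125000·0.142857=-0.1607; V=1.285714+-1.125000+-0.160714=0.0000
k=3 load: inc=-0.160714, refl=-0.160714·-0.875000=0.1406; V=0.160714+-0.160714+0.140625=0.1406
k=4 src: inc=0.140625, refl=0.140625·0.142857=0.0201; V=0.000000+0.140625+0.020089=0.1607
k=5 load: inc=0.020089, refl=0.020089·-0.875000=-0.0176; V=0.140625+0.020089+-0.017578=0.1431
k=6 src: inc=-0.017578, refl=-0.017578·0.142857=-0.0025; V=0.160714+-0.017578+-0.002511=0.1406
k=7 load: inc=-0.002511, refl=-0.002511·-0.875000=0.0022; V=0.143136+-0.002511+0.002197=0.1428
k=8 src: inc=0.002197, refl=0.002197·0.142857=0.0003; V=0.140625+0.002197+0.000314=0.1431

0 0 source 1.2857
1 4 load 0.1607
2 8 source 0.0000
3 12 load 0.1406
4 16 source 0.1607
5 20 load 0.1431
6 24 source 0.1406
7 28 load 0.1428
8 32 source 0.1431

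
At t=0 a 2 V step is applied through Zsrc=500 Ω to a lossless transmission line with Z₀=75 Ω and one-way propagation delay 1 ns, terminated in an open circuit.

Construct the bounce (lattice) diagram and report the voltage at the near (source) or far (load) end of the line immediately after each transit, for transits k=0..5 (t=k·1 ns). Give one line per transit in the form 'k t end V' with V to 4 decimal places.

Γ_L=1.000000, Γ_S=0.739130; launch V₁=2·75/575=0.260870
k=0 src: V=0.2609
k=1 load: inc=0.260870, refl=0.260870·1.000000=0.2609; V=0.000000+0.260870+0.260870=0.5217
k=2 src: inc=0.260870, refl=0.260870·0.739130=0.1928; V=0.260870+0.260870+0.192817=0.7146
k=3 load: inc=0.192817, refl=0.192817·1.000000=0.1928; V=0.521739+0.192817+0.192817=0.9074
k=4 src: inc=0.192817, refl=0.192817·0.739130=0.1425; V=0.714556+0.192817+0.142517=1.0499
k=5 load: inc=0.142517, refl=0.142517·1.000000=0.1425; V=0.907372+0.142517+0.142517=1.1924

0 0 source 0.2609
1 1 load 0.5217
2 2 source 0.7146
3 3 load 0.9074
4 4 source 1.0499
5 5 load 1.1924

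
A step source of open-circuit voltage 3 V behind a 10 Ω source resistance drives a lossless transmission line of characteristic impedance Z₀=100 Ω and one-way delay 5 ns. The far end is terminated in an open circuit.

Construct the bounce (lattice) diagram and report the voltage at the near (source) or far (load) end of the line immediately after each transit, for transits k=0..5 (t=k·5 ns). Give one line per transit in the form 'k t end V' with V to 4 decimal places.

0 0 source 2.7273
1 5 load 5.4545
2 10 source 3.2231
3 15 load 0.9917
4 20 source 2.8174
5 25 load 4.6431

Γ_L=1.000000, Γ_S=-0.818182; launch V₁=3·100/110=2.727273
k=0 src: V=2.7273
k=1 load: inc=2.727273, refl=2.727273·1.000000=2.7273; V=0.000000+2.727273+2.727273=5.4545
k=2 src: inc=2.727273, refl=2.727273·-0.818182=-2.2314; V=2.727273+2.727273+-2.231405=3.2231
k=3 load: inc=-2.231405, refl=-2.231405·1.000000=-2.2314; V=5.454545+-2.231405+-2.231405=0.9917
k=4 src: inc=-2.231405, refl=-2.231405·-0.818182=1.8257; V=3.223140+-2.231405+1.825695=2.8174
k=5 load: inc=1.825695, refl=1.825695·1.000000=1.8257; V=0.991736+1.825695+1.825695=4.6431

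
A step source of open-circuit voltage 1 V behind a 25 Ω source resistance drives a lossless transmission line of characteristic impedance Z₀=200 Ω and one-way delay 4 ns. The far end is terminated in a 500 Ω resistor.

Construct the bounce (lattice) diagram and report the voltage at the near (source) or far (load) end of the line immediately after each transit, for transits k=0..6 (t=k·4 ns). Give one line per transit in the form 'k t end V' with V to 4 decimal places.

0 0 source 0.8889
1 4 load 1.2698
2 8 source 0.9735
3 12 load 0.8466
4 16 source 0.9453
5 20 load 0.9877
6 24 source 0.9547

Γ_L=0.428571, Γ_S=-0.777778; launch V₁=1·200/225=0.888889
k=0 src: V=0.8889
k=1 load: inc=0.888889, refl=0.888889·0.428571=0.3810; V=0.000000+0.888889+0.380952=1.2698
k=2 src: inc=0.380952, refl=0.380952·-0.777778=-0.2963; V=0.888889+0.380952+-0.296296=0.9735
k=3 load: inc=-0.296296, refl=-0.296296·0.428571=-0.1270; V=1.269841+-0.296296+-0.126984=0.8466
k=4 src: inc=-0.126984, refl=-0.126984·-0.777778=0.0988; V=0.973545+-0.126984+0.098765=0.9453
k=5 load: inc=0.098765, refl=0.098765·0.428571=0.0423; V=0.846561+0.098765+0.042328=0.9877
k=6 src: inc=0.042328, refl=0.042328·-0.777778=-0.0329; V=0.945326+0.042328+-0.032922=0.9547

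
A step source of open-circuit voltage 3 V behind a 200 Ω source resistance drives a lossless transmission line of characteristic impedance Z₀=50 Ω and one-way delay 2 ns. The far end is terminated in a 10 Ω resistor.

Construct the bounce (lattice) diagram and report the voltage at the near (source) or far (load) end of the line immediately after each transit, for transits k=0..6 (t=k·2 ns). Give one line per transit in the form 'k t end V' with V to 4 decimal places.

Γ_L=-0.666667, Γ_S=0.600000; launch V₁=3·50/250=0.600000
k=0 src: V=0.6000
k=1 load: inc=0.600000, refl=0.600000·-0.666667=-0.4000; V=0.000000+0.600000+-0.400000=0.2000
k=2 src: inc=-0.400000, refl=-0.400000·0.600000=-0.2400; V=0.600000+-0.400000+-0.240000=-0.0400
k=3 load: inc=-0.240000, refl=-0.240000·-0.666667=0.1600; V=0.200000+-0.240000+0.160000=0.1200
k=4 src: inc=0.160000, refl=0.160000·0.600000=0.0960; V=-0.040000+0.160000+0.096000=0.2160
k=5 load: inc=0.096000, refl=0.096000·-0.666667=-0.0640; V=0.120000+0.096000+-0.064000=0.1520
k=6 src: inc=-0.064000, refl=-0.064000·0.600000=-0.0384; V=0.216000+-0.064000+-0.038400=0.1136

0 0 source 0.6000
1 2 load 0.2000
2 4 source -0.0400
3 6 load 0.1200
4 8 source 0.2160
5 10 load 0.1520
6 12 source 0.1136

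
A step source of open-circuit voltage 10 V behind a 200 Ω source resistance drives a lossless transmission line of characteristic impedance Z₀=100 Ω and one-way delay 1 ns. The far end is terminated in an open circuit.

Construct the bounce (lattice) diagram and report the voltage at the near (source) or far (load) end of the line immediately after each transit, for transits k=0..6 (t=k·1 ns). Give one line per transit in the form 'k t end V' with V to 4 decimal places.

0 0 source 3.3333
1 1 load 6.6667
2 2 source 7.7778
3 3 load 8.8889
4 4 source 9.2593
5 5 load 9.6296
6 6 source 9.7531

Γ_L=1.000000, Γ_S=0.333333; launch V₁=10·100/300=3.333333
k=0 src: V=3.3333
k=1 load: inc=3.333333, refl=3.333333·1.000000=3.3333; V=0.000000+3.333333+3.333333=6.6667
k=2 src: inc=3.333333, refl=3.333333·0.333333=1.1111; V=3.333333+3.333333+1.111111=7.7778
k=3 load: inc=1.111111, refl=1.111111·1.000000=1.1111; V=6.666667+1.111111+1.111111=8.8889
k=4 src: inc=1.111111, refl=1.111111·0.333333=0.3704; V=7.777778+1.111111+0.370370=9.2593
k=5 load: inc=0.370370, refl=0.370370·1.000000=0.3704; V=8.888889+0.370370+0.370370=9.6296
k=6 src: inc=0.370370, refl=0.370370·0.333333=0.1235; V=9.259259+0.370370+0.123457=9.7531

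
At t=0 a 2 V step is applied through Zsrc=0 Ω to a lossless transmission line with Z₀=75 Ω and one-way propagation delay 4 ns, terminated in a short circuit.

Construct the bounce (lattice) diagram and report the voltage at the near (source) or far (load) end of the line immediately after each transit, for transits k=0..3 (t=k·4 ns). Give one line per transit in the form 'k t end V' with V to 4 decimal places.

Γ_L=-1.000000, Γ_S=-1.000000; launch V₁=2·75/75=2.000000
k=0 src: V=2.0000
k=1 load: inc=2.000000, refl=2.000000·-1.000000=-2.0000; V=0.000000+2.000000+-2.000000=0.0000
k=2 src: inc=-2.000000, refl=-2.000000·-1.000000=2.0000; V=2.000000+-2.000000+2.000000=2.0000
k=3 load: inc=2.000000, refl=2.000000·-1.000000=-2.0000; V=0.000000+2.000000+-2.000000=0.0000

0 0 source 2.0000
1 4 load 0.0000
2 8 source 2.0000
3 12 load 0.0000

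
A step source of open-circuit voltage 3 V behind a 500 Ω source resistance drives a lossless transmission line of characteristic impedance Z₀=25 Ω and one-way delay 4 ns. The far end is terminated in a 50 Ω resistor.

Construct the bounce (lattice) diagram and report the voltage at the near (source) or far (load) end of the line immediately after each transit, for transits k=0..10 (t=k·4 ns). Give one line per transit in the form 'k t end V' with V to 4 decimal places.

0 0 source 0.1429
1 4 load 0.1905
2 8 source 0.2336
3 12 load 0.2479
4 16 source 0.2609
5 20 load 0.2652
6 24 source 0.2692
7 28 load 0.2705
8 32 source 0.2717
9 36 load 0.2720
10 40 source 0.2724

Γ_L=0.333333, Γ_S=0.904762; launch V₁=3·25/525=0.142857
k=0 src: V=0.1429
k=1 load: inc=0.142857, refl=0.142857·0.333333=0.0476; V=0.000000+0.142857+0.047619=0.1905
k=2 src: inc=0.047619, refl=0.047619·0.904762=0.0431; V=0.142857+0.047619+0.043084=0.2336
k=3 load: inc=0.043084, refl=0.043084·0.333333=0.0144; V=0.190476+0.043084+0.014361=0.2479
k=4 src: inc=0.014361, refl=0.014361·0.904762=0.0130; V=0.233560+0.014361+0.012994=0.2609
k=5 load: inc=0.012994, refl=0.012994·0.333333=0.0043; V=0.247921+0.012994+0.004331=0.2652
k=6 src: inc=0.004331, refl=0.004331·0.904762=0.0039; V=0.260915+0.004331+0.003919=0.2692
k=7 load: inc=0.003919, refl=0.003919·0.333333=0.0013; V=0.265246+0.003919+0.001306=0.2705
k=8 src: inc=0.001306, refl=0.001306·0.904762=0.0012; V=0.269165+0.001306+0.001182=0.2717
k=9 load: inc=0.001182, refl=0.001182·0.333333=0.0004; V=0.270471+0.001182+0.000394=0.2720
k=10 src: inc=0.000394, refl=0.000394·0.904762=0.0004; V=0.271653+0.000394+0.000356=0.2724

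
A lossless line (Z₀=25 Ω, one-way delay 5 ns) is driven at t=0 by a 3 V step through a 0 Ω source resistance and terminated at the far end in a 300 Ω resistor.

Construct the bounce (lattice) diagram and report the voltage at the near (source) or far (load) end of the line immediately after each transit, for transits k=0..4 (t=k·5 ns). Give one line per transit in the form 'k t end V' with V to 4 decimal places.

0 0 source 3.0000
1 5 load 5.5385
2 10 source 3.0000
3 15 load 0.8521
4 20 source 3.0000

Γ_L=0.846154, Γ_S=-1.000000; launch V₁=3·25/25=3.000000
k=0 src: V=3.0000
k=1 load: inc=3.000000, refl=3.000000·0.846154=2.5385; V=0.000000+3.000000+2.538462=5.5385
k=2 src: inc=2.538462, refl=2.538462·-1.000000=-2.5385; V=3.000000+2.538462+-2.538462=3.0000
k=3 load: inc=-2.538462, refl=-2.538462·0.846154=-2.1479; V=5.538462+-2.538462+-2.147929=0.8521
k=4 src: inc=-2.147929, refl=-2.147929·-1.000000=2.1479; V=3.000000+-2.147929+2.147929=3.0000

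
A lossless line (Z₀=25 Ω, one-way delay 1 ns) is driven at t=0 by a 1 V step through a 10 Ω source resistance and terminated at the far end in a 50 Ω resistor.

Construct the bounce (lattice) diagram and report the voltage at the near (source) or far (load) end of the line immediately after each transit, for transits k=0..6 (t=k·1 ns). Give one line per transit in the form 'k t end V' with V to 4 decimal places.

Γ_L=0.333333, Γ_S=-0.428571; launch V₁=1·25/35=0.714286
k=0 src: V=0.7143
k=1 load: inc=0.714286, refl=0.714286·0.333333=0.2381; V=0.000000+0.714286+0.238095=0.9524
k=2 src: inc=0.238095, refl=0.238095·-0.428571=-0.1020; V=0.714286+0.238095+-0.102041=0.8503
k=3 load: inc=-0.102041, refl=-0.102041·0.333333=-0.0340; V=0.952381+-0.102041+-0.034014=0.8163
k=4 src: inc=-0.034014, refl=-0.034014·-0.428571=0.0146; V=0.850340+-0.034014+0.014577=0.8309
k=5 load: inc=0.014577, refl=0.014577·0.333333=0.0049; V=0.816327+0.014577+0.004859=0.8358
k=6 src: inc=0.004859, refl=0.004859·-0.428571=-0.0021; V=0.830904+0.004859+-0.002082=0.8337

0 0 source 0.7143
1 1 load 0.9524
2 2 source 0.8503
3 3 load 0.8163
4 4 source 0.8309
5 5 load 0.8358
6 6 source 0.8337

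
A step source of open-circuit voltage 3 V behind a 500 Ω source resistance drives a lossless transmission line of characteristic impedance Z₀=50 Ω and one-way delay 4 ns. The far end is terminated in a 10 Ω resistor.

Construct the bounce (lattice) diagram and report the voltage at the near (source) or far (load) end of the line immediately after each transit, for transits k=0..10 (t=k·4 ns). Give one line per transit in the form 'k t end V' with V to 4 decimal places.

Γ_L=-0.666667, Γ_S=0.818182; launch V₁=3·50/550=0.272727
k=0 src: V=0.2727
k=1 load: inc=0.272727, refl=0.272727·-0.666667=-0.1818; V=0.000000+0.272727+-0.181818=0.0909
k=2 src: inc=-0.181818, refl=-0.181818·0.818182=-0.1488; V=0.272727+-0.181818+-0.148760=-0.0579
k=3 load: inc=-0.148760, refl=-0.148760·-0.666667=0.0992; V=0.090909+-0.148760+0.099174=0.0413
k=4 src: inc=0.099174, refl=0.099174·0.818182=0.0811; V=-0.057851+0.099174+0.081142=0.1225
k=5 load: inc=0.081142, refl=0.081142·-0.666667=-0.0541; V=0.041322+0.081142+-0.054095=0.0684
k=6 src: inc=-0.054095, refl=-0.054095·0.818182=-0.0443; V=0.122464+-0.054095+-0.044259=0.0241
k=7 load: inc=-0.044259, refl=-0.044259·-0.666667=0.0295; V=0.068370+-0.044259+0.029506=0.0536
k=8 src: inc=0.029506, refl=0.029506·0.818182=0.0241; V=0.024110+0.029506+0.024141=0.0778
k=9 load: inc=0.024141, refl=0.024141·-0.666667=-0.0161; V=0.053617+0.024141+-0.016094=0.0617
k=10 src: inc=-0.016094, refl=-0.016094·0.818182=-0.0132; V=0.077758+-0.016094+-0.013168=0.0485

0 0 source 0.2727
1 4 load 0.0909
2 8 source -0.0579
3 12 load 0.0413
4 16 source 0.1225
5 20 load 0.0684
6 24 source 0.0241
7 28 load 0.0536
8 32 source 0.0778
9 36 load 0.0617
10 40 source 0.0485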